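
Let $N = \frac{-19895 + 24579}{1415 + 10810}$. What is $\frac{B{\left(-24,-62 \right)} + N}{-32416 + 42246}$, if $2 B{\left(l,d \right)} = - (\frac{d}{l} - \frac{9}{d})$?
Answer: $- \frac{2974493}{29802594000} \approx -9.9806 \cdot 10^{-5}$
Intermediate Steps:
$B{\left(l,d \right)} = \frac{9}{2 d} - \frac{d}{2 l}$ ($B{\left(l,d \right)} = \frac{\left(-1\right) \left(\frac{d}{l} - \frac{9}{d}\right)}{2} = \frac{\left(-1\right) \left(- \frac{9}{d} + \frac{d}{l}\right)}{2} = \frac{\frac{9}{d} - \frac{d}{l}}{2} = \frac{9}{2 d} - \frac{d}{2 l}$)
$N = \frac{4684}{12225} \approx 0.38315$
$\frac{B{\left(-24,-62 \right)} + N}{-32416 + 42246} = \frac{\left(\frac{9}{2 \left(-62\right)} - - \frac{31}{-24}\right) + \frac{4684}{12225}}{-32416 + 42246} = \frac{\left(\frac{9}{2} \left(- \frac{1}{62}\right) - \left(-31\right) \left(- \frac{1}{24}\right)\right) + \frac{4684}{12225}}{9830} = \left(\left(- \frac{9}{124} - \frac{31}{24}\right) + \frac{4684}{12225}\right) \frac{1}{9830} = \left(- \frac{1015}{744} + \frac{4684}{12225}\right) \frac{1}{9830} = \left(- \frac{2974493}{3031800}\right) \frac{1}{9830} = - \frac{2974493}{29802594000}$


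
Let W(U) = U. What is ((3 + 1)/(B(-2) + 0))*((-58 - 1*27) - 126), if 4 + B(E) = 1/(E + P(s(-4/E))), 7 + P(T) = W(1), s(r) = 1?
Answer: 6752/33 ≈ 204.61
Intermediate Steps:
P(T) = -6 (P(T) = -7 + 1 = -6)
B(E) = -4 + 1/(-6 + E) (B(E) = -4 + 1/(E - 6) = -4 + 1/(-6 + E))
((3 + 1)/(B(-2) + 0))*((-58 - 1*27) - 126) = ((3 + 1)/((25 - 4*(-2))/(-6 - 2) + 0))*((-58 - 1*27) - 126) = (4/((25 + 8)/(-8) + 0))*((-58 - 27) - 126) = (4/(-⅛*33 + 0))*(-85 - 126) = (4/(-33/8 + 0))*(-211) = (4/(-33/8))*(-211) = -8/33*4*(-211) = -32/33*(-211) = 6752/33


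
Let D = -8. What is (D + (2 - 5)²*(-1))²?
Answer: 289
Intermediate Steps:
(D + (2 - 5)²*(-1))² = (-8 + (2 - 5)²*(-1))² = (-8 + (-3)²*(-1))² = (-8 + 9*(-1))² = (-8 - 9)² = (-17)² = 289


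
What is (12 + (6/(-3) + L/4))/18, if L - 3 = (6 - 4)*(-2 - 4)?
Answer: 31/72 ≈ 0.43056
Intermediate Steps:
L = -9 (L = 3 + (6 - 4)*(-2 - 4) = 3 + 2*(-6) = 3 - 12 = -9)
(12 + (6/(-3) + L/4))/18 = (12 + (6/(-3) - 9/4))/18 = (12 + (6*(-⅓) - 9*¼))*(1/18) = (12 + (-2 - 9/4))*(1/18) = (12 - 17/4)*(1/18) = (31/4)*(1/18) = 31/72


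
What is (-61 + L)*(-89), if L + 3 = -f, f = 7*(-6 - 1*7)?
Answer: -2403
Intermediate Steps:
f = -91 (f = 7*(-6 - 7) = 7*(-13) = -91)
L = 88 (L = -3 - 1*(-91) = -3 + 91 = 88)
(-61 + L)*(-89) = (-61 + 88)*(-89) = 27*(-89) = -2403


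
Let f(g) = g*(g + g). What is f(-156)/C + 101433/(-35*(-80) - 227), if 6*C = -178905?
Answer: 5798490843/153440855 ≈ 37.790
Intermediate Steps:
C = -59635/2 (C = (1/6)*(-178905) = -59635/2 ≈ -29818.)
f(g) = 2*g**2 (f(g) = g*(2*g) = 2*g**2)
f(-156)/C + 101433/(-35*(-80) - 227) = (2*(-156)**2)/(-59635/2) + 101433/(-35*(-80) - 227) = (2*24336)*(-2/59635) + 101433/(2800 - 227) = 48672*(-2/59635) + 101433/2573 = -97344/59635 + 101433*(1/2573) = -97344/59635 + 101433/2573 = 5798490843/153440855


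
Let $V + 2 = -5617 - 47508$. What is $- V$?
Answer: $53127$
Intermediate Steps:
$V = -53127$ ($V = -2 - 53125 = -53127$)
$- V = \left(-1\right) \left(-53127\right) = 53127$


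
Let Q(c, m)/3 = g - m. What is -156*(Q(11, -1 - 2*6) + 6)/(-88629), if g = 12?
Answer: 4212/29543 ≈ 0.14257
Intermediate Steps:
Q(c, m) = 36 - 3*m (Q(c, m) = 3*(12 - m) = 36 - 3*m)
-156*(Q(11, -1 - 2*6) + 6)/(-88629) = -156*((36 - 3*(-1 - 2*6)) + 6)/(-88629) = -156*((36 - 3*(-1 - 12)) + 6)*(-1/88629) = -156*((36 - 3*(-13)) + 6)*(-1/88629) = -156*((36 + 39) + 6)*(-1/88629) = -156*(75 + 6)*(-1/88629) = -156*81*(-1/88629) = -12636*(-1/88629) = 4212/29543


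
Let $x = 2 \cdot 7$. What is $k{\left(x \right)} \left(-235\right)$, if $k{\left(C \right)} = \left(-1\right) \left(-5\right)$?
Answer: $-1175$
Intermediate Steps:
$x = 14$
$k{\left(C \right)} = 5$
$k{\left(x \right)} \left(-235\right) = 5 \left(-235\right) = -1175$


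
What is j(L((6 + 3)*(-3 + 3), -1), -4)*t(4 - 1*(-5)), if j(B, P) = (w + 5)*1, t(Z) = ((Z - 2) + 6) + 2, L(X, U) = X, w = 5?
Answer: 150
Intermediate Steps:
t(Z) = 6 + Z (t(Z) = ((-2 + Z) + 6) + 2 = (4 + Z) + 2 = 6 + Z)
j(B, P) = 10 (j(B, P) = (5 + 5)*1 = 10*1 = 10)
j(L((6 + 3)*(-3 + 3), -1), -4)*t(4 - 1*(-5)) = 10*(6 + (4 - 1*(-5))) = 10*(6 + (4 + 5)) = 10*(6 + 9) = 10*15 = 150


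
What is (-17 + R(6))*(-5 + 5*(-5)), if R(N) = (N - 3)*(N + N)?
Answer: -570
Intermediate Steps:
R(N) = 2*N*(-3 + N) (R(N) = (-3 + N)*(2*N) = 2*N*(-3 + N))
(-17 + R(6))*(-5 + 5*(-5)) = (-17 + 2*6*(-3 + 6))*(-5 + 5*(-5)) = (-17 + 2*6*3)*(-5 - 25) = (-17 + 36)*(-30) = 19*(-30) = -570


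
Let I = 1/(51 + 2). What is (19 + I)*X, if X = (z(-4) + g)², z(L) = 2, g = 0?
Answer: 4032/53 ≈ 76.075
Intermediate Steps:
X = 4 (X = (2 + 0)² = 2² = 4)
I = 1/53 ≈ 0.018868
(19 + I)*X = (19 + 1/53)*4 = (1008/53)*4 = 4032/53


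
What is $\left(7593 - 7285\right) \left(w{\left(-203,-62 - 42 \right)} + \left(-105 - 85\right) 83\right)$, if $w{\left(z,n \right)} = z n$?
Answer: $1645336$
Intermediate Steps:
$w{\left(z,n \right)} = n z$
$\left(7593 - 7285\right) \left(w{\left(-203,-62 - 42 \right)} + \left(-105 - 85\right) 83\right) = \left(7593 - 7285\right) \left(\left(-62 - 42\right) \left(-203\right) + \left(-105 - 85\right) 83\right) = 308 \left(\left(-62 - 42\right) \left(-203\right) - 15770\right) = 308 \left(\left(-104\right) \left(-203\right) - 15770\right) = 308 \left(21112 - 15770\right) = 308 \cdot 5342 = 1645336$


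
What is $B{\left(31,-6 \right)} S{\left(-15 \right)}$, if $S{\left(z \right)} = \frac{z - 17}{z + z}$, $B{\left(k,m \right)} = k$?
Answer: $\frac{496}{15} \approx 33.067$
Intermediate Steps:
$S{\left(z \right)} = \frac{-17 + z}{2 z}$
$B{\left(31,-6 \right)} S{\left(-15 \right)} = 31 \frac{-17 - 15}{2 \left(-15\right)} = 31 \cdot \frac{1}{2} \left(- \frac{1}{15}\right) \left(-32\right) = 31 \cdot \frac{16}{15} = \frac{496}{15}$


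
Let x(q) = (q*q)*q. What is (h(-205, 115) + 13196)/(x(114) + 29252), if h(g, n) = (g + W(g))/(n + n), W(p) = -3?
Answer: 379359/43435385 ≈ 0.0087339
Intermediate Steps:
h(g, n) = (-3 + g)/(2*n) (h(g, n) = (g - 3)/(n + n) = (-3 + g)/((2*n)) = (-3 + g)*(1/(2*n)) = (-3 + g)/(2*n))
x(q) = q**3 (x(q) = q**2*q = q**3)
(h(-205, 115) + 13196)/(x(114) + 29252) = ((1/2)*(-3 - 205)/115 + 13196)/(114**3 + 29252) = ((1/2)*(1/115)*(-208) + 13196)/(1481544 + 29252) = (-104/115 + 13196)/1510796 = (1517436/115)*(1/1510796) = 379359/43435385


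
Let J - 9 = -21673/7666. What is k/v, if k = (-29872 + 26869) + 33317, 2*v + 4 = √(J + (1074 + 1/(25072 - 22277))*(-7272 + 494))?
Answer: -5196176092640/155975793592313 - 181884*I*√371333701848224461190/155975793592313 ≈ -0.033314 - 22.471*I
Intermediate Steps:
J = 47321/7666 (J = 9 - 21673/7666 = 47321/7666 ≈ 6.1728)
v = -2 + 3*I*√371333701848224461190/42852940 (v = -2 + √(47321/7666 + (1074 + 1/(25072 - 22277))*(-7272 + 494))/2 = -2 + √(47321/7666 + (1074 + 1/2795)*(-6778))/2 = -2 + √(47321/7666 + (3001831/2795)*(-6778))/2 = -2 + √(47321/7666 - 20346410518/2795)/2 = -2 + √(-155975450768793/21426470)/2 = -2 + (3*I*√371333701848224461190/21426470)/2 = -2 + 3*I*√371333701848224461190/42852940 ≈ -2.0 + 1349.0*I)
k = 30314 (k = -3003 + 33317 = 30314)
k/v = 30314/(-2 + 3*I*√371333701848224461190/42852940)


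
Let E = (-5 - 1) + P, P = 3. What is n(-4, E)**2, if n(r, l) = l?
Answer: 9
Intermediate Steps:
E = -3 (E = (-5 - 1) + 3 = -6 + 3 = -3)
n(-4, E)**2 = (-3)**2 = 9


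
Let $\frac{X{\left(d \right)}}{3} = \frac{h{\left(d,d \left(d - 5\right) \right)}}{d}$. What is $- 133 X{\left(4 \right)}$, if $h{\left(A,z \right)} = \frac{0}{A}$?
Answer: $0$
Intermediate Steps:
$h{\left(A,z \right)} = 0$
$X{\left(d \right)} = 0$ ($X{\left(d \right)} = 3 \frac{0}{d} = 3 \cdot 0 = 0$)
$- 133 X{\left(4 \right)} = \left(-133\right) 0 = 0$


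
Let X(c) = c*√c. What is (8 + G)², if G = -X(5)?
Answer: 189 - 80*√5 ≈ 10.115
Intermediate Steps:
X(c) = c^(3/2)
G = -5*√5 (G = -5^(3/2) = -5*√5 ≈ -11.180)
(8 + G)² = (8 - 5*√5)²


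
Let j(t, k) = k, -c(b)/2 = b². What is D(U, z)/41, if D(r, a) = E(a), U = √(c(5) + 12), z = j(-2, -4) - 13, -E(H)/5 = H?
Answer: 85/41 ≈ 2.0732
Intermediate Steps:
c(b) = -2*b²
E(H) = -5*H
z = -17 (z = -4 - 13 = -17)
U = I*√38 (U = √(-2*5² + 12) = √(-2*25 + 12) = √(-50 + 12) = √(-38) = I*√38 ≈ 6.1644*I)
D(r, a) = -5*a
D(U, z)/41 = -5*(-17)/41 = 85*(1/41) = 85/41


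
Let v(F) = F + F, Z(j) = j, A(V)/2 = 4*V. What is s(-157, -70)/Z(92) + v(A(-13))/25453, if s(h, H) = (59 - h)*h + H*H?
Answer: -184615393/585419 ≈ -315.36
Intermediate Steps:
A(V) = 8*V (A(V) = 2*(4*V) = 8*V)
s(h, H) = H**2 + h*(59 - h) (s(h, H) = h*(59 - h) + H**2 = H**2 + h*(59 - h))
v(F) = 2*F
s(-157, -70)/Z(92) + v(A(-13))/25453 = ((-70)**2 - 1*(-157)**2 + 59*(-157))/92 + (2*(8*(-13)))/25453 = (4900 - 1*24649 - 9263)*(1/92) + (2*(-104))*(1/25453) = (4900 - 24649 - 9263)*(1/92) - 208*1/25453 = -29012*1/92 - 208/25453 = -7253/23 - 208/25453 = -184615393/585419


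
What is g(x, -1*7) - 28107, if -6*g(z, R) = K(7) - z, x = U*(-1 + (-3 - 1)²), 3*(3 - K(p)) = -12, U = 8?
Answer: -168529/6 ≈ -28088.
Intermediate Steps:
K(p) = 7 (K(p) = 3 - ⅓*(-12) = 3 + 4 = 7)
x = 120 (x = 8*(-1 + (-3 - 1)²) = 8*(-1 + (-4)²) = 8*(-1 + 16) = 8*15 = 120)
g(z, R) = -7/6 + z/6 (g(z, R) = -(7 - z)/6 = -7/6 + z/6)
g(x, -1*7) - 28107 = (-7/6 + (⅙)*120) - 28107 = (-7/6 + 20) - 28107 = 113/6 - 28107 = -168529/6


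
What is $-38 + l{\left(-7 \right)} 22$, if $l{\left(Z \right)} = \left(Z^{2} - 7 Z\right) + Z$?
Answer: $1964$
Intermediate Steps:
$l{\left(Z \right)} = Z^{2} - 6 Z$
$-38 + l{\left(-7 \right)} 22 = -38 + - 7 \left(-6 - 7\right) 22 = -38 + \left(-7\right) \left(-13\right) 22 = -38 + 91 \cdot 22 = -38 + 2002 = 1964$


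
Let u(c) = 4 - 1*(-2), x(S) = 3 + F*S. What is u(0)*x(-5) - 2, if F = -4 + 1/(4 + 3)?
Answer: 922/7 ≈ 131.71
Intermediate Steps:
F = -27/7 (F = -4 + 1/7 = -4 + ⅐ = -27/7 ≈ -3.8571)
x(S) = 3 - 27*S/7
u(c) = 6 (u(c) = 4 + 2 = 6)
u(0)*x(-5) - 2 = 6*(3 - 27/7*(-5)) - 2 = 6*(3 + 135/7) - 2 = 6*(156/7) - 2 = 936/7 - 2 = 922/7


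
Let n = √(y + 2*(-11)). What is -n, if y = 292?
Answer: -3*√30 ≈ -16.432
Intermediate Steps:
n = 3*√30 (n = √(292 + 2*(-11)) = √(292 - 22) = √270 = 3*√30 ≈ 16.432)
-n = -3*√30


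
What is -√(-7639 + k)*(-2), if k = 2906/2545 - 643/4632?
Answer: I*√265357987759431330/2947110 ≈ 174.79*I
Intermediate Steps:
k = 11824157/11788440 (k = 2906*(1/2545) - 643*1/4632 = 2906/2545 - 643/4632 = 11824157/11788440 ≈ 1.0030)
-√(-7639 + k)*(-2) = -√(-7639 + 11824157/11788440)*(-2) = -√(-90040069003/11788440)*(-2) = -I*√265357987759431330/5894220*(-2) = -(-1)*I*√265357987759431330/2947110 = I*√265357987759431330/2947110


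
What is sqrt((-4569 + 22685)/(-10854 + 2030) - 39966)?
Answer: 5*I*sqrt(7780078886)/2206 ≈ 199.92*I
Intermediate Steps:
sqrt((-4569 + 22685)/(-10854 + 2030) - 39966) = sqrt(18116/(-8824) - 39966) = sqrt(18116*(-1/8824) - 39966) = sqrt(-4529/2206 - 39966) = sqrt(-88169525/2206) = 5*I*sqrt(7780078886)/2206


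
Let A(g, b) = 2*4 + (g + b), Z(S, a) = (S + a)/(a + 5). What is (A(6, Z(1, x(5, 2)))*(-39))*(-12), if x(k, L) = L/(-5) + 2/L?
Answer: 46800/7 ≈ 6685.7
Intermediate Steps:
x(k, L) = 2/L - L/5 (x(k, L) = L*(-1/5) + 2/L = -L/5 + 2/L = 2/L - L/5)
Z(S, a) = (S + a)/(5 + a)
A(g, b) = 8 + b + g (A(g, b) = 8 + (b + g) = 8 + b + g)
(A(6, Z(1, x(5, 2)))*(-39))*(-12) = ((8 + (1 + (2/2 - 1/5*2))/(5 + (2/2 - 1/5*2)) + 6)*(-39))*(-12) = ((8 + (1 + (2*(1/2) - 2/5))/(5 + (2*(1/2) - 2/5)) + 6)*(-39))*(-12) = ((8 + (1 + (1 - 2/5))/(5 + (1 - 2/5)) + 6)*(-39))*(-12) = ((8 + (1 + 3/5)/(5 + 3/5) + 6)*(-39))*(-12) = ((8 + (8/5)/(28/5) + 6)*(-39))*(-12) = ((8 + (5/28)*(8/5) + 6)*(-39))*(-12) = ((8 + 2/7 + 6)*(-39))*(-12) = ((100/7)*(-39))*(-12) = -3900/7*(-12) = 46800/7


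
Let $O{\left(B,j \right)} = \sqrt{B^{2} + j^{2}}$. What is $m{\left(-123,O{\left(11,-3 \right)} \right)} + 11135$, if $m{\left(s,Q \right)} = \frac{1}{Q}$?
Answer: $11135 + \frac{\sqrt{130}}{130} \approx 11135.0$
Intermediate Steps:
$m{\left(-123,O{\left(11,-3 \right)} \right)} + 11135 = \frac{1}{\sqrt{11^{2} + \left(-3\right)^{2}}} + 11135 = \frac{1}{\sqrt{121 + 9}} + 11135 = \frac{1}{\sqrt{130}} + 11135 = \frac{\sqrt{130}}{130} + 11135 = 11135 + \frac{\sqrt{130}}{130}$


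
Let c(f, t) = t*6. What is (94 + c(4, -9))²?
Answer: 1600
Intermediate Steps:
c(f, t) = 6*t
(94 + c(4, -9))² = (94 + 6*(-9))² = (94 - 54)² = 40² = 1600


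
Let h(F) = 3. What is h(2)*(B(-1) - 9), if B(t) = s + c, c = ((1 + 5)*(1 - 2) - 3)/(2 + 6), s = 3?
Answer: -171/8 ≈ -21.375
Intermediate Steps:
c = -9/8 (c = (6*(-1) - 3)/8 = (-6 - 3)*(1/8) = -9*1/8 = -9/8 ≈ -1.1250)
B(t) = 15/8 (B(t) = 3 - 9/8 = 15/8)
h(2)*(B(-1) - 9) = 3*(15/8 - 9) = 3*(-57/8) = -171/8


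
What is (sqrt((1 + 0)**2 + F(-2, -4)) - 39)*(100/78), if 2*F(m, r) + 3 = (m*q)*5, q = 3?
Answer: -50 + 25*I*sqrt(62)/39 ≈ -50.0 + 5.0474*I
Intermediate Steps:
F(m, r) = -3/2 + 15*m/2 (F(m, r) = -3/2 + ((m*3)*5)/2 = -3/2 + ((3*m)*5)/2 = -3/2 + (15*m)/2 = -3/2 + 15*m/2)
(sqrt((1 + 0)**2 + F(-2, -4)) - 39)*(100/78) = (sqrt((1 + 0)**2 + (-3/2 + (15/2)*(-2))) - 39)*(100/78) = (sqrt(1**2 + (-3/2 - 15)) - 39)*(100*(1/78)) = (sqrt(1 - 33/2) - 39)*(50/39) = (sqrt(-31/2) - 39)*(50/39) = (I*sqrt(62)/2 - 39)*(50/39) = (-39 + I*sqrt(62)/2)*(50/39) = -50 + 25*I*sqrt(62)/39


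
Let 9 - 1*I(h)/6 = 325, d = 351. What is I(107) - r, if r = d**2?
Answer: -125097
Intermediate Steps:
I(h) = -1896 (I(h) = 54 - 6*325 = 54 - 1950 = -1896)
r = 123201 (r = 351**2 = 123201)
I(107) - r = -1896 - 1*123201 = -1896 - 123201 = -125097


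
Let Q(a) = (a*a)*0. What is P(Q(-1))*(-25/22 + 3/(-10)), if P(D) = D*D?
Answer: 0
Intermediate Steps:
Q(a) = 0 (Q(a) = a²*0 = 0)
P(D) = D²
P(Q(-1))*(-25/22 + 3/(-10)) = 0²*(-25/22 + 3/(-10)) = 0*(-25*1/22 + 3*(-⅒)) = 0*(-25/22 - 3/10) = 0*(-79/55) = 0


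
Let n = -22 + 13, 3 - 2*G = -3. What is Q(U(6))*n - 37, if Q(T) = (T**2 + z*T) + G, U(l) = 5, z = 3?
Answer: -424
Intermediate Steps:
G = 3 (G = 3/2 - 1/2*(-3) = 3/2 + 3/2 = 3)
n = -9
Q(T) = 3 + T**2 + 3*T (Q(T) = (T**2 + 3*T) + 3 = 3 + T**2 + 3*T)
Q(U(6))*n - 37 = (3 + 5**2 + 3*5)*(-9) - 37 = (3 + 25 + 15)*(-9) - 37 = 43*(-9) - 37 = -387 - 37 = -424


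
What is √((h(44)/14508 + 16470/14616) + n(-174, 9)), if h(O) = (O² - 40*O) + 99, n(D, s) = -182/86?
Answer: I*√432341277873778/21106722 ≈ 0.98513*I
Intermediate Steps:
n(D, s) = -91/43 (n(D, s) = -182*1/86 = -91/43)
h(O) = 99 + O² - 40*O
√((h(44)/14508 + 16470/14616) + n(-174, 9)) = √(((99 + 44² - 40*44)/14508 + 16470/14616) - 91/43) = √(((99 + 1936 - 1760)*(1/14508) + 16470*(1/14616)) - 91/43) = √((275*(1/14508) + 915/812) - 91/43) = √((275/14508 + 915/812) - 91/43) = √(1687265/1472562 - 91/43) = √(-61450747/63320166) = I*√432341277873778/21106722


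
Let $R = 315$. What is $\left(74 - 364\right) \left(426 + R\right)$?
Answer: $-214890$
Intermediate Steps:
$\left(74 - 364\right) \left(426 + R\right) = \left(74 - 364\right) \left(426 + 315\right) = \left(-290\right) 741 = -214890$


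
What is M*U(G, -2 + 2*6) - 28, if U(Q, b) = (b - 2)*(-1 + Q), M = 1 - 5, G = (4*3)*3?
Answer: -1148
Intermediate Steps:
G = 36 (G = 12*3 = 36)
M = -4
U(Q, b) = (-1 + Q)*(-2 + b) (U(Q, b) = (-2 + b)*(-1 + Q) = (-1 + Q)*(-2 + b))
M*U(G, -2 + 2*6) - 28 = -4*(2 - (-2 + 2*6) - 2*36 + 36*(-2 + 2*6)) - 28 = -4*(2 - (-2 + 12) - 72 + 36*(-2 + 12)) - 28 = -4*(2 - 1*10 - 72 + 36*10) - 28 = -4*(2 - 10 - 72 + 360) - 28 = -4*280 - 28 = -1120 - 28 = -1148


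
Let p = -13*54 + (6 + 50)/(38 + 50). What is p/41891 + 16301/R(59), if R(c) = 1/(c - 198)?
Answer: -1044100884754/460801 ≈ -2.2658e+6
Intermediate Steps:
R(c) = 1/(-198 + c)
p = -7715/11 (p = -702 + 56/88 = -702 + 56*(1/88) = -702 + 7/11 = -7715/11 ≈ -701.36)
p/41891 + 16301/R(59) = -7715/11/41891 + 16301/(1/(-198 + 59)) = -7715/11*1/41891 + 16301/(1/(-139)) = -7715/460801 + 16301/(-1/139) = -7715/460801 + 16301*(-139) = -7715/460801 - 2265839 = -1044100884754/460801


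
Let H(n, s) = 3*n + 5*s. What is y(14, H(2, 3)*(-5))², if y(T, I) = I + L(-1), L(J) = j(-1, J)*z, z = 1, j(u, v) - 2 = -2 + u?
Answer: 11236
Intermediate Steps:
j(u, v) = u (j(u, v) = 2 + (-2 + u) = u)
L(J) = -1 (L(J) = -1*1 = -1)
y(T, I) = -1 + I (y(T, I) = I - 1 = -1 + I)
y(14, H(2, 3)*(-5))² = (-1 + (3*2 + 5*3)*(-5))² = (-1 + (6 + 15)*(-5))² = (-1 + 21*(-5))² = (-1 - 105)² = (-106)² = 11236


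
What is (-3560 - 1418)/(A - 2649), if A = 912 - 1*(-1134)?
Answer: 4978/603 ≈ 8.2554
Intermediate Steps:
A = 2046 (A = 912 + 1134 = 2046)
(-3560 - 1418)/(A - 2649) = (-3560 - 1418)/(2046 - 2649) = -4978/(-603) = -4978*(-1/603) = 4978/603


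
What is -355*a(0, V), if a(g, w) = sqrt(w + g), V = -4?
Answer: -710*I ≈ -710.0*I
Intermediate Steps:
a(g, w) = sqrt(g + w)
-355*a(0, V) = -355*sqrt(0 - 4) = -710*I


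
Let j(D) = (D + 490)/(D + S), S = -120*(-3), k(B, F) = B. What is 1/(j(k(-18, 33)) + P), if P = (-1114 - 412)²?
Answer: 171/398203832 ≈ 4.2943e-7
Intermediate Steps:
S = 360
P = 2328676 (P = (-1526)² = 2328676)
j(D) = (490 + D)/(360 + D) (j(D) = (D + 490)/(D + 360) = (490 + D)/(360 + D))
1/(j(k(-18, 33)) + P) = 1/((490 - 18)/(360 - 18) + 2328676) = 1/(472/342 + 2328676) = 1/((1/342)*472 + 2328676) = 1/(236/171 + 2328676) = 1/(398203832/171) = 171/398203832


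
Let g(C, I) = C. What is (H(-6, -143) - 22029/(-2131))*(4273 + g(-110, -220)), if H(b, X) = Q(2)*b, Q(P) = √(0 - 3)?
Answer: 91706727/2131 - 24978*I*√3 ≈ 43035.0 - 43263.0*I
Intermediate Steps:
Q(P) = I*√3 (Q(P) = √(-3) = I*√3)
H(b, X) = I*b*√3 (H(b, X) = (I*√3)*b = I*b*√3)
(H(-6, -143) - 22029/(-2131))*(4273 + g(-110, -220)) = (I*(-6)*√3 - 22029/(-2131))*(4273 - 110) = (-6*I*√3 - 22029*(-1/2131))*4163 = (-6*I*√3 + 22029/2131)*4163 = (22029/2131 - 6*I*√3)*4163 = 91706727/2131 - 24978*I*√3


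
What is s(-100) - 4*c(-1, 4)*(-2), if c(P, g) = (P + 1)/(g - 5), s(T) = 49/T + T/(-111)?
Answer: 4561/11100 ≈ 0.41090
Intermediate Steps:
s(T) = 49/T - T/111 (s(T) = 49/T + T*(-1/111) = 49/T - T/111)
c(P, g) = (1 + P)/(-5 + g)
s(-100) - 4*c(-1, 4)*(-2) = (49/(-100) - 1/111*(-100)) - 4*((1 - 1)/(-5 + 4))*(-2) = (49*(-1/100) + 100/111) - 4*(0/(-1))*(-2) = (-49/100 + 100/111) - 4*(-1*0)*(-2) = 4561/11100 - 4*0*(-2) = 4561/11100 - 0*(-2) = 4561/11100 - 1*0 = 4561/11100 + 0 = 4561/11100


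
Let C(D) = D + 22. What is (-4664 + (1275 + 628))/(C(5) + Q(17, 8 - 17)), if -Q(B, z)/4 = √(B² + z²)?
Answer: 74547/5191 + 11044*√370/5191 ≈ 55.285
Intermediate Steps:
C(D) = 22 + D
Q(B, z) = -4*√(B² + z²)
(-4664 + (1275 + 628))/(C(5) + Q(17, 8 - 17)) = (-4664 + (1275 + 628))/((22 + 5) - 4*√(17² + (8 - 17)²)) = (-4664 + 1903)/(27 - 4*√(289 + (-9)²)) = -2761/(27 - 4*√(289 + 81)) = -2761/(27 - 4*√370)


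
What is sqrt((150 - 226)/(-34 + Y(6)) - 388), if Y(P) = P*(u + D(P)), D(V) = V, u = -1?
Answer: 3*I*sqrt(41) ≈ 19.209*I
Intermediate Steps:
Y(P) = P*(-1 + P)
sqrt((150 - 226)/(-34 + Y(6)) - 388) = sqrt((150 - 226)/(-34 + 6*(-1 + 6)) - 388) = sqrt(-76/(-34 + 6*5) - 388) = sqrt(-76/(-34 + 30) - 388) = sqrt(-76/(-4) - 388) = sqrt(-76*(-1/4) - 388) = sqrt(19 - 388) = sqrt(-369) = 3*I*sqrt(41)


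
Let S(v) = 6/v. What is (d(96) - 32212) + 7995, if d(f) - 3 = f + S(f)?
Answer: -385887/16 ≈ -24118.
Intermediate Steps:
d(f) = 3 + f + 6/f (d(f) = 3 + (f + 6/f) = 3 + f + 6/f)
(d(96) - 32212) + 7995 = ((3 + 96 + 6/96) - 32212) + 7995 = ((3 + 96 + 6*(1/96)) - 32212) + 7995 = ((3 + 96 + 1/16) - 32212) + 7995 = (1585/16 - 32212) + 7995 = -513807/16 + 7995 = -385887/16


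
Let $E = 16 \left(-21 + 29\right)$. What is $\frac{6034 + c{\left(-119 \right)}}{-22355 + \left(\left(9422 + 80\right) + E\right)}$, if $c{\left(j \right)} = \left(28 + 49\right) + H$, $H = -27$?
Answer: $- \frac{6084}{12725} \approx -0.47811$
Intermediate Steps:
$E = 128$ ($E = 16 \cdot 8 = 128$)
$c{\left(j \right)} = 50$ ($c{\left(j \right)} = \left(28 + 49\right) - 27 = 77 - 27 = 50$)
$\frac{6034 + c{\left(-119 \right)}}{-22355 + \left(\left(9422 + 80\right) + E\right)} = \frac{6034 + 50}{-22355 + \left(\left(9422 + 80\right) + 128\right)} = \frac{6084}{-22355 + \left(9502 + 128\right)} = \frac{6084}{-22355 + 9630} = \frac{6084}{-12725} = 6084 \left(- \frac{1}{12725}\right) = - \frac{6084}{12725}$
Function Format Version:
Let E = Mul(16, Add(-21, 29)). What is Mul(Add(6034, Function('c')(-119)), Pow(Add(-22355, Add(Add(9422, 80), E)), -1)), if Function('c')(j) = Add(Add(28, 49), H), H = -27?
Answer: Rational(-6084, 12725) ≈ -0.47811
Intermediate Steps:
E = 128 (E = Mul(16, 8) = 128)
Function('c')(j) = 50 (Function('c')(j) = Add(Add(28, 49), -27) = Add(77, -27) = 50)
Mul(Add(6034, Function('c')(-119)), Pow(Add(-22355, Add(Add(9422, 80), E)), -1)) = Mul(Add(6034, 50), Pow(Add(-22355, Add(Add(9422, 80), 128)), -1)) = Mul(6084, Pow(Add(-22355, Add(9502, 128)), -1)) = Mul(6084, Pow(Add(-22355, 9630), -1)) = Mul(6084, Pow(-12725, -1)) = Mul(6084, Rational(-1, 12725)) = Rational(-6084, 12725)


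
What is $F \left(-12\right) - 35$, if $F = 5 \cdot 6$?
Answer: $-395$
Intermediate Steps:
$F = 30$
$F \left(-12\right) - 35 = 30 \left(-12\right) - 35 = -360 - 35 = -395$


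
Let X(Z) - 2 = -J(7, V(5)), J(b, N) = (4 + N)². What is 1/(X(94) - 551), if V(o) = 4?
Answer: -1/613 ≈ -0.0016313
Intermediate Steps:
X(Z) = -62 (X(Z) = 2 - (4 + 4)² = 2 - 1*8² = 2 - 1*64 = 2 - 64 = -62)
1/(X(94) - 551) = 1/(-62 - 551) = 1/(-613) = -1/613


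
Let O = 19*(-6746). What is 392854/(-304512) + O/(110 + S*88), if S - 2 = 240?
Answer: -11859988453/1629595968 ≈ -7.2779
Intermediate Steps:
S = 242 (S = 2 + 240 = 242)
O = -128174
392854/(-304512) + O/(110 + S*88) = 392854/(-304512) - 128174/(110 + 242*88) = 392854*(-1/304512) - 128174/(110 + 21296) = -196427/152256 - 128174/21406 = -196427/152256 - 128174*1/21406 = -196427/152256 - 64087/10703 = -11859988453/1629595968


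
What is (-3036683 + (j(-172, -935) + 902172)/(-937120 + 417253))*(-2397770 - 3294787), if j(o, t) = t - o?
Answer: 2995560461198043830/173289 ≈ 1.7287e+13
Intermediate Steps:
(-3036683 + (j(-172, -935) + 902172)/(-937120 + 417253))*(-2397770 - 3294787) = (-3036683 + ((-935 - 1*(-172)) + 902172)/(-937120 + 417253))*(-2397770 - 3294787) = (-3036683 + ((-935 + 172) + 902172)/(-519867))*(-5692557) = (-3036683 + (-763 + 902172)*(-1/519867))*(-5692557) = (-3036683 + 901409*(-1/519867))*(-5692557) = (-3036683 - 901409/519867)*(-5692557) = -1578672182570/519867*(-5692557) = 2995560461198043830/173289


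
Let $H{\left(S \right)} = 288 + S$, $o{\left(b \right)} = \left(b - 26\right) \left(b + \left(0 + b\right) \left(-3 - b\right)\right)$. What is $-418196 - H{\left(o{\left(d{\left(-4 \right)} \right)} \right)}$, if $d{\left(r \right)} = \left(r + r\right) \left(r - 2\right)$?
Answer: $-365684$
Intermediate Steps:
$d{\left(r \right)} = 2 r \left(-2 + r\right)$
$o{\left(b \right)} = \left(-26 + b\right) \left(b + b \left(-3 - b\right)\right)$
$-418196 - H{\left(o{\left(d{\left(-4 \right)} \right)} \right)} = -418196 - \left(288 + 2 \left(-4\right) \left(-2 - 4\right) \left(52 - \left(2 \left(-4\right) \left(-2 - 4\right)\right)^{2} + 24 \cdot 2 \left(-4\right) \left(-2 - 4\right)\right)\right) = -418196 - \left(288 + 2 \left(-4\right) \left(-6\right) \left(52 - \left(2 \left(-4\right) \left(-6\right)\right)^{2} + 24 \cdot 2 \left(-4\right) \left(-6\right)\right)\right) = -418196 - \left(288 + 48 \left(52 - 48^{2} + 24 \cdot 48\right)\right) = -418196 - \left(288 + 48 \left(52 - 2304 + 1152\right)\right) = -418196 - \left(288 + 48 \left(-1100\right)\right) = -418196 - \left(288 - 52800\right) = -418196 - -52512 = -418196 + 52512 = -365684$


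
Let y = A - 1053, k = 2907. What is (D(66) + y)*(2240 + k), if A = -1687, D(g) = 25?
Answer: -13974105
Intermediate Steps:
y = -2740 (y = -1687 - 1053 = -2740)
(D(66) + y)*(2240 + k) = (25 - 2740)*(2240 + 2907) = -2715*5147 = -13974105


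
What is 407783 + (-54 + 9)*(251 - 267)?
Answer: 408503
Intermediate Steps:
407783 + (-54 + 9)*(251 - 267) = 407783 - 45*(-16) = 407783 + 720 = 408503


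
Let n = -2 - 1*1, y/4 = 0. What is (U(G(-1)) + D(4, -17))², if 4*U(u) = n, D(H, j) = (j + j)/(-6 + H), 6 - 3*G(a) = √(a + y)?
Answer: 4225/16 ≈ 264.06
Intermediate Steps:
y = 0 (y = 4*0 = 0)
G(a) = 2 - √a/3 (G(a) = 2 - √(a + 0)/3 = 2 - √a/3)
D(H, j) = 2*j/(-6 + H) (D(H, j) = (2*j)/(-6 + H) = 2*j/(-6 + H))
n = -3 (n = -2 - 1 = -3)
U(u) = -¾ (U(u) = (¼)*(-3) = -¾)
(U(G(-1)) + D(4, -17))² = (-¾ + 2*(-17)/(-6 + 4))² = (-¾ + 2*(-17)/(-2))² = (-¾ + 2*(-17)*(-½))² = (-¾ + 17)² = (65/4)² = 4225/16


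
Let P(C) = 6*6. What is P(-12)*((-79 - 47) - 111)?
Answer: -8532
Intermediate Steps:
P(C) = 36
P(-12)*((-79 - 47) - 111) = 36*((-79 - 47) - 111) = 36*(-126 - 111) = 36*(-237) = -8532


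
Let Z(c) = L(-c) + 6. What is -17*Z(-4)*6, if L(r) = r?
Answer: -1020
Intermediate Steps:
Z(c) = 6 - c (Z(c) = -c + 6 = 6 - c)
-17*Z(-4)*6 = -17*(6 - 1*(-4))*6 = -17*(6 + 4)*6 = -17*10*6 = -170*6 = -1020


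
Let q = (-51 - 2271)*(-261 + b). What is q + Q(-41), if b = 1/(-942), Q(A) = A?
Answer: 95142544/157 ≈ 6.0600e+5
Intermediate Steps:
b = -1/942 ≈ -0.0010616
q = 95148981/157 (q = (-51 - 2271)*(-261 - 1/942) = -2322*(-245863/942) = 95148981/157 ≈ 6.0604e+5)
q + Q(-41) = 95148981/157 - 41 = 95142544/157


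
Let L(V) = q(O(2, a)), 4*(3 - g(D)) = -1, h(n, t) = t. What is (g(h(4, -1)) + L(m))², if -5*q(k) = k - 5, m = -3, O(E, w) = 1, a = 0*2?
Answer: 6561/400 ≈ 16.402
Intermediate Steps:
a = 0
g(D) = 13/4 (g(D) = 3 - ¼*(-1) = 3 + ¼ = 13/4)
q(k) = 1 - k/5 (q(k) = -(k - 5)/5 = -(-5 + k)/5 = 1 - k/5)
L(V) = ⅘ (L(V) = 1 - ⅕*1 = 1 - ⅕ = ⅘)
(g(h(4, -1)) + L(m))² = (13/4 + ⅘)² = (81/20)² = 6561/400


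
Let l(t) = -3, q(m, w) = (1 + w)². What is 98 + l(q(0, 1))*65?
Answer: -97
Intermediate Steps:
98 + l(q(0, 1))*65 = 98 - 3*65 = 98 - 195 = -97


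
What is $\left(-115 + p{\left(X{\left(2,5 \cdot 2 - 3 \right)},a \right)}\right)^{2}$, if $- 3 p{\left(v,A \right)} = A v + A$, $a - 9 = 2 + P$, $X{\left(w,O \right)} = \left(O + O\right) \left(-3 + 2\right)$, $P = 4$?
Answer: $2500$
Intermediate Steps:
$X{\left(w,O \right)} = - 2 O$ ($X{\left(w,O \right)} = 2 O \left(-1\right) = - 2 O$)
$a = 15$ ($a = 9 + \left(2 + 4\right) = 9 + 6 = 15$)
$p{\left(v,A \right)} = - \frac{A}{3} - \frac{A v}{3}$ ($p{\left(v,A \right)} = - \frac{A v + A}{3} = - \frac{A + A v}{3} = - \frac{A}{3} - \frac{A v}{3}$)
$\left(-115 + p{\left(X{\left(2,5 \cdot 2 - 3 \right)},a \right)}\right)^{2} = \left(-115 - 5 \left(1 - 2 \left(5 \cdot 2 - 3\right)\right)\right)^{2} = \left(-115 - 5 \left(1 - 2 \left(10 - 3\right)\right)\right)^{2} = \left(-115 - 5 \left(1 - 14\right)\right)^{2} = \left(-115 - 5 \left(-13\right)\right)^{2} = \left(-115 + 65\right)^{2} = \left(-50\right)^{2} = 2500$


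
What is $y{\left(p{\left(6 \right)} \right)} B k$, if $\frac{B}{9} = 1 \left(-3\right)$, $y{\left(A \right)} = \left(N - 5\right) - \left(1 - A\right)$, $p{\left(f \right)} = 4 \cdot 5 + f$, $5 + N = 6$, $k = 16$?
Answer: $-9072$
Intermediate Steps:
$N = 1$ ($N = -5 + 6 = 1$)
$p{\left(f \right)} = 20 + f$
$y{\left(A \right)} = -5 + A$ ($y{\left(A \right)} = \left(1 - 5\right) - \left(1 - A\right) = -4 + \left(-1 + A\right) = -5 + A$)
$B = -27$ ($B = 9 \cdot 1 \left(-3\right) = 9 \left(-3\right) = -27$)
$y{\left(p{\left(6 \right)} \right)} B k = \left(-5 + \left(20 + 6\right)\right) \left(-27\right) 16 = \left(-5 + 26\right) \left(-27\right) 16 = 21 \left(-27\right) 16 = \left(-567\right) 16 = -9072$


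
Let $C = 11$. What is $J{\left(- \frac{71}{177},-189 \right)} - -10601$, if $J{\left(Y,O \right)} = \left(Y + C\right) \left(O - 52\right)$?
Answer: $\frac{1424261}{177} \approx 8046.7$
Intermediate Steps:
$J{\left(Y,O \right)} = \left(-52 + O\right) \left(11 + Y\right)$ ($J{\left(Y,O \right)} = \left(Y + 11\right) \left(O - 52\right) = \left(11 + Y\right) \left(-52 + O\right) = \left(-52 + O\right) \left(11 + Y\right)$)
$J{\left(- \frac{71}{177},-189 \right)} - -10601 = \left(-572 - 52 \left(- \frac{71}{177}\right) + 11 \left(-189\right) - 189 \left(- \frac{71}{177}\right)\right) - -10601 = \left(-572 - 52 \left(\left(-71\right) \frac{1}{177}\right) - 2079 - 189 \left(\left(-71\right) \frac{1}{177}\right)\right) + 10601 = \left(-572 - - \frac{3692}{177} - 2079 - - \frac{4473}{59}\right) + 10601 = \left(-572 + \frac{3692}{177} - 2079 + \frac{4473}{59}\right) + 10601 = - \frac{452116}{177} + 10601 = \frac{1424261}{177}$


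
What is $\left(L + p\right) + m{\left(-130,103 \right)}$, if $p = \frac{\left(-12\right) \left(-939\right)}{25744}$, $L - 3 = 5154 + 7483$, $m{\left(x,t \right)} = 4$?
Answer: $\frac{81379601}{6436} \approx 12644.0$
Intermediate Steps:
$L = 12640$ ($L = 3 + \left(5154 + 7483\right) = 3 + 12637 = 12640$)
$p = \frac{2817}{6436}$ ($p = 11268 \cdot \frac{1}{25744} = \frac{2817}{6436} \approx 0.43769$)
$\left(L + p\right) + m{\left(-130,103 \right)} = \left(12640 + \frac{2817}{6436}\right) + 4 = \frac{81353857}{6436} + 4 = \frac{81379601}{6436}$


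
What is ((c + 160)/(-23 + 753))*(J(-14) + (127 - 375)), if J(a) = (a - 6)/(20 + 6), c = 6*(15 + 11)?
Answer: -510972/4745 ≈ -107.69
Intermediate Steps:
c = 156 (c = 6*26 = 156)
J(a) = -3/13 + a/26 (J(a) = (-6 + a)/26 = (-6 + a)*(1/26) = -3/13 + a/26)
((c + 160)/(-23 + 753))*(J(-14) + (127 - 375)) = ((156 + 160)/(-23 + 753))*((-3/13 + (1/26)*(-14)) + (127 - 375)) = (316/730)*((-3/13 - 7/13) - 248) = (316*(1/730))*(-10/13 - 248) = (158/365)*(-3234/13) = -510972/4745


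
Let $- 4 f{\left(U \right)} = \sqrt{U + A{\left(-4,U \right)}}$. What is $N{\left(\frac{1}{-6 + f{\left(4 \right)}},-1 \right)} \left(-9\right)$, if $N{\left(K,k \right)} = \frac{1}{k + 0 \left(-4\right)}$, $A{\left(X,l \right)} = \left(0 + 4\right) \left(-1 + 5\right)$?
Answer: $9$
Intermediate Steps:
$A{\left(X,l \right)} = 16$ ($A{\left(X,l \right)} = 4 \cdot 4 = 16$)
$f{\left(U \right)} = - \frac{\sqrt{16 + U}}{4}$ ($f{\left(U \right)} = - \frac{\sqrt{U + 16}}{4} = - \frac{\sqrt{16 + U}}{4}$)
$N{\left(K,k \right)} = \frac{1}{k}$ ($N{\left(K,k \right)} = \frac{1}{k + 0} = \frac{1}{k}$)
$N{\left(\frac{1}{-6 + f{\left(4 \right)}},-1 \right)} \left(-9\right) = \frac{1}{-1} \left(-9\right) = \left(-1\right) \left(-9\right) = 9$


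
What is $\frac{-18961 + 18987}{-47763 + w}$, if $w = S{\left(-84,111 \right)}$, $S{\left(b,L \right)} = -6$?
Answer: $- \frac{26}{47769} \approx -0.00054429$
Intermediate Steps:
$w = -6$
$\frac{-18961 + 18987}{-47763 + w} = \frac{-18961 + 18987}{-47763 - 6} = \frac{26}{-47769} = 26 \left(- \frac{1}{47769}\right) = - \frac{26}{47769}$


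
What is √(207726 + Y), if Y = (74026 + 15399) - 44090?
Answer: 19*√701 ≈ 503.05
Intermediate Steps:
Y = 45335 (Y = 89425 - 44090 = 45335)
√(207726 + Y) = √(207726 + 45335) = √253061 = 19*√701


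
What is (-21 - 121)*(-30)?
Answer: 4260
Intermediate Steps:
(-21 - 121)*(-30) = -142*(-30) = 4260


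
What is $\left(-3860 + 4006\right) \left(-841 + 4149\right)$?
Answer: $482968$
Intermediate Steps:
$\left(-3860 + 4006\right) \left(-841 + 4149\right) = 146 \cdot 3308 = 482968$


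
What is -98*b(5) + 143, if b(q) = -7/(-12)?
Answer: 515/6 ≈ 85.833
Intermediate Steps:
b(q) = 7/12 (b(q) = -7*(-1/12) = 7/12)
-98*b(5) + 143 = -98*7/12 + 143 = -343/6 + 143 = 515/6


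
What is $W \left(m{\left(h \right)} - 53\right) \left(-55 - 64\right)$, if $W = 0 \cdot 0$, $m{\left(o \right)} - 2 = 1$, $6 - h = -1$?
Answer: $0$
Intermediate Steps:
$h = 7$ ($h = 6 - -1 = 6 + 1 = 7$)
$m{\left(o \right)} = 3$ ($m{\left(o \right)} = 2 + 1 = 3$)
$W = 0$
$W \left(m{\left(h \right)} - 53\right) \left(-55 - 64\right) = 0 \left(3 - 53\right) \left(-55 - 64\right) = 0 \left(\left(-50\right) \left(-119\right)\right) = 0 \cdot 5950 = 0$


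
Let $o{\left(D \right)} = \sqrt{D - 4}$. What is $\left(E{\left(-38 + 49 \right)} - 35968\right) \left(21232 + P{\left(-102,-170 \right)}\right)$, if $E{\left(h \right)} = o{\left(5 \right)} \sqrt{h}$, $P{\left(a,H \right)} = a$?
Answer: $-760003840 + 21130 \sqrt{11} \approx -7.5993 \cdot 10^{8}$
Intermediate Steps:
$o{\left(D \right)} = \sqrt{-4 + D}$
$E{\left(h \right)} = \sqrt{h}$ ($E{\left(h \right)} = \sqrt{-4 + 5} \sqrt{h} = \sqrt{1} \sqrt{h} = 1 \sqrt{h} = \sqrt{h}$)
$\left(E{\left(-38 + 49 \right)} - 35968\right) \left(21232 + P{\left(-102,-170 \right)}\right) = \left(\sqrt{-38 + 49} - 35968\right) \left(21232 - 102\right) = \left(\sqrt{11} - 35968\right) 21130 = \left(-35968 + \sqrt{11}\right) 21130 = -760003840 + 21130 \sqrt{11}$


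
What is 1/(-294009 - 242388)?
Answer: -1/536397 ≈ -1.8643e-6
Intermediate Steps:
1/(-294009 - 242388) = 1/(-536397) = -1/536397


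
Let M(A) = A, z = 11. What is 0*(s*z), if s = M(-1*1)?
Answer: 0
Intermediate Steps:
s = -1 (s = -1*1 = -1)
0*(s*z) = 0*(-1*11) = 0*(-11) = 0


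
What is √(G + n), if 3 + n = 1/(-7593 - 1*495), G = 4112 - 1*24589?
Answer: I*√334928611302/4044 ≈ 143.11*I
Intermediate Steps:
G = -20477 (G = 4112 - 24589 = -20477)
n = -24265/8088 (n = -3 + 1/(-7593 - 1*495) = -3 + 1/(-7593 - 495) = -3 + 1/(-8088) = -3 - 1/8088 = -24265/8088 ≈ -3.0001)
√(G + n) = √(-20477 - 24265/8088) = √(-165642241/8088) = I*√334928611302/4044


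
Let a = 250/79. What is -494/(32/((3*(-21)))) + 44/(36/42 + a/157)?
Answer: 155796529/152336 ≈ 1022.7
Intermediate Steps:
a = 250/79 (a = 250*(1/79) = 250/79 ≈ 3.1646)
-494/(32/((3*(-21)))) + 44/(36/42 + a/157) = -494/(32/((3*(-21)))) + 44/(36/42 + (250/79)/157) = -494/(32/(-63)) + 44/(36*(1/42) + (250/79)*(1/157)) = -494/(32*(-1/63)) + 44/(6/7 + 250/12403) = -494/(-32/63) + 44/(76168/86821) = -494*(-63/32) + 44*(86821/76168) = 15561/16 + 955031/19042 = 155796529/152336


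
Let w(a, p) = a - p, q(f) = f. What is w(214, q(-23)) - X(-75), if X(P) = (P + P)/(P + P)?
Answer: 236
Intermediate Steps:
X(P) = 1 (X(P) = (2*P)/((2*P)) = (2*P)*(1/(2*P)) = 1)
w(214, q(-23)) - X(-75) = (214 - 1*(-23)) - 1*1 = (214 + 23) - 1 = 237 - 1 = 236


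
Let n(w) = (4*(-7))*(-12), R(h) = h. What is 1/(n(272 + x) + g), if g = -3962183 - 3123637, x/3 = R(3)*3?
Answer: -1/7085484 ≈ -1.4113e-7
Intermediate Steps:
x = 27 (x = 3*(3*3) = 3*9 = 27)
g = -7085820
n(w) = 336 (n(w) = -28*(-12) = 336)
1/(n(272 + x) + g) = 1/(336 - 7085820) = 1/(-7085484) = -1/7085484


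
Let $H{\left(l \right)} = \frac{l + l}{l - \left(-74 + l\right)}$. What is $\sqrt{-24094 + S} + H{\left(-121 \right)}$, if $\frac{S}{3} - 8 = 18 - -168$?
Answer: $- \frac{121}{37} + 2 i \sqrt{5878} \approx -3.2703 + 153.34 i$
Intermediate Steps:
$S = 582$ ($S = 24 + 3 \left(18 - -168\right) = 24 + 3 \left(18 + 168\right) = 24 + 3 \cdot 186 = 24 + 558 = 582$)
$H{\left(l \right)} = \frac{l}{37}$ ($H{\left(l \right)} = \frac{2 l}{74} = 2 l \frac{1}{74} = \frac{l}{37}$)
$\sqrt{-24094 + S} + H{\left(-121 \right)} = \sqrt{-24094 + 582} + \frac{1}{37} \left(-121\right) = \sqrt{-23512} - \frac{121}{37} = 2 i \sqrt{5878} - \frac{121}{37} = - \frac{121}{37} + 2 i \sqrt{5878}$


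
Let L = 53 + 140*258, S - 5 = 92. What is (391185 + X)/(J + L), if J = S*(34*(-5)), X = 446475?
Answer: 279220/6561 ≈ 42.558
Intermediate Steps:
S = 97 (S = 5 + 92 = 97)
J = -16490 (J = 97*(34*(-5)) = 97*(-170) = -16490)
L = 36173 (L = 53 + 36120 = 36173)
(391185 + X)/(J + L) = (391185 + 446475)/(-16490 + 36173) = 837660/19683 = 837660*(1/19683) = 279220/6561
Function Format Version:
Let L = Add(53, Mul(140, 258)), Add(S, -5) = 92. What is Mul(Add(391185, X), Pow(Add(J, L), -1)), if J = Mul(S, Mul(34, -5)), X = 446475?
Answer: Rational(279220, 6561) ≈ 42.558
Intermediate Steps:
S = 97 (S = Add(5, 92) = 97)
J = -16490 (J = Mul(97, Mul(34, -5)) = Mul(97, -170) = -16490)
L = 36173 (L = Add(53, 36120) = 36173)
Mul(Add(391185, X), Pow(Add(J, L), -1)) = Mul(Add(391185, 446475), Pow(Add(-16490, 36173), -1)) = Mul(837660, Pow(19683, -1)) = Mul(837660, Rational(1, 19683)) = Rational(279220, 6561)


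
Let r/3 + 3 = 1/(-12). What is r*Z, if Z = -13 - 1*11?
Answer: 222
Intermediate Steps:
Z = -24 (Z = -13 - 11 = -24)
r = -37/4 (r = -9 + 3/(-12) = -9 + 3*(-1/12) = -9 - ¼ = -37/4 ≈ -9.2500)
r*Z = -37/4*(-24) = 222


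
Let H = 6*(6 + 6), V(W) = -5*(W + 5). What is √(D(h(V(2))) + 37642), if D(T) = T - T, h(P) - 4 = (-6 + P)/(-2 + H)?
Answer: √37642 ≈ 194.02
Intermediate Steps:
V(W) = -25 - 5*W (V(W) = -5*(5 + W) = -25 - 5*W)
H = 72 (H = 6*12 = 72)
h(P) = 137/35 + P/70 (h(P) = 4 + (-6 + P)/(-2 + 72) = 4 + (-6 + P)/70 = 4 + (-6 + P)*(1/70) = 4 + (-3/35 + P/70) = 137/35 + P/70)
D(T) = 0
√(D(h(V(2))) + 37642) = √(0 + 37642) = √37642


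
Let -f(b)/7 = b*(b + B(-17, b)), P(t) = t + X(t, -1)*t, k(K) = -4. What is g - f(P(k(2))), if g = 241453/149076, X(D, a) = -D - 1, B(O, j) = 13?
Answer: 50330989/149076 ≈ 337.62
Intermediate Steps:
X(D, a) = -1 - D
P(t) = t + t*(-1 - t) (P(t) = t + (-1 - t)*t = t + t*(-1 - t))
f(b) = -7*b*(13 + b) (f(b) = -7*b*(b + 13) = -7*b*(13 + b))
g = 241453/149076 (g = 241453*(1/149076) = 241453/149076 ≈ 1.6197)
g - f(P(k(2))) = 241453/149076 - (-7)*(-1*(-4)²)*(13 - 1*(-4)²) = 241453/149076 - (-7)*(-1*16)*(13 - 1*16) = 241453/149076 - (-7)*(-16)*(13 - 16) = 241453/149076 - (-7)*(-16)*(-3) = 241453/149076 - 1*(-336) = 241453/149076 + 336 = 50330989/149076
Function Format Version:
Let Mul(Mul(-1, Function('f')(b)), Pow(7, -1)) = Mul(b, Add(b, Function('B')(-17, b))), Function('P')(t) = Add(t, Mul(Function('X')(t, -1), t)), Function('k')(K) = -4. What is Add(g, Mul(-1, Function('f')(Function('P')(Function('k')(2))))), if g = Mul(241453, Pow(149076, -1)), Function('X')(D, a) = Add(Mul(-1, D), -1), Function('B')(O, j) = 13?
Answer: Rational(50330989, 149076) ≈ 337.62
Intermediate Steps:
Function('X')(D, a) = Add(-1, Mul(-1, D))
Function('P')(t) = Add(t, Mul(t, Add(-1, Mul(-1, t)))) (Function('P')(t) = Add(t, Mul(Add(-1, Mul(-1, t)), t)) = Add(t, Mul(t, Add(-1, Mul(-1, t)))))
Function('f')(b) = Mul(-7, b, Add(13, b)) (Function('f')(b) = Mul(-7, Mul(b, Add(b, 13))) = Mul(-7, Mul(b, Add(13, b))) = Mul(-7, b, Add(13, b)))
g = Rational(241453, 149076) (g = Mul(241453, Rational(1, 149076)) = Rational(241453, 149076) ≈ 1.6197)
Add(g, Mul(-1, Function('f')(Function('P')(Function('k')(2))))) = Add(Rational(241453, 149076), Mul(-1, Mul(-7, Mul(-1, Pow(-4, 2)), Add(13, Mul(-1, Pow(-4, 2)))))) = Add(Rational(241453, 149076), Mul(-1, Mul(-7, Mul(-1, 16), Add(13, Mul(-1, 16))))) = Add(Rational(241453, 149076), Mul(-1, Mul(-7, -16, Add(13, -16)))) = Add(Rational(241453, 149076), Mul(-1, Mul(-7, -16, -3))) = Add(Rational(241453, 149076), Mul(-1, -336)) = Add(Rational(241453, 149076), 336) = Rational(50330989, 149076)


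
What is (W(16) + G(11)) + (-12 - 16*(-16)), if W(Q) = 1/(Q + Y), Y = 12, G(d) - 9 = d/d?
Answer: 7113/28 ≈ 254.04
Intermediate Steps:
G(d) = 10 (G(d) = 9 + d/d = 9 + 1 = 10)
W(Q) = 1/(12 + Q) (W(Q) = 1/(Q + 12) = 1/(12 + Q))
(W(16) + G(11)) + (-12 - 16*(-16)) = (1/(12 + 16) + 10) + (-12 - 16*(-16)) = (1/28 + 10) + (-12 + 256) = (1/28 + 10) + 244 = 281/28 + 244 = 7113/28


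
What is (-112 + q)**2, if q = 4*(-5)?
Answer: 17424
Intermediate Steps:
q = -20
(-112 + q)**2 = (-112 - 20)**2 = (-132)**2 = 17424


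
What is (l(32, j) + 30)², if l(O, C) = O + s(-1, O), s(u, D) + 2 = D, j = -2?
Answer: 8464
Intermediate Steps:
s(u, D) = -2 + D
l(O, C) = -2 + 2*O (l(O, C) = O + (-2 + O) = -2 + 2*O)
(l(32, j) + 30)² = ((-2 + 2*32) + 30)² = ((-2 + 64) + 30)² = (62 + 30)² = 92² = 8464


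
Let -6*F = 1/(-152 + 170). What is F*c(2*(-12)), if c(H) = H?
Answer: 2/9 ≈ 0.22222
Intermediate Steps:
F = -1/108 (F = -1/(6*(-152 + 170)) = -1/6/18 = -1/6*1/18 = -1/108 ≈ -0.0092593)
F*c(2*(-12)) = -(-12)/54 = -1/108*(-24) = 2/9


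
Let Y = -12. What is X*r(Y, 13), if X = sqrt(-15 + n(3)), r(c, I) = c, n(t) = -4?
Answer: -12*I*sqrt(19) ≈ -52.307*I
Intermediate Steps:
X = I*sqrt(19) (X = sqrt(-15 - 4) = sqrt(-19) = I*sqrt(19) ≈ 4.3589*I)
X*r(Y, 13) = (I*sqrt(19))*(-12) = -12*I*sqrt(19)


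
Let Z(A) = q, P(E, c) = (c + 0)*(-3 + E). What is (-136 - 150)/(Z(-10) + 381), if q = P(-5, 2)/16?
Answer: -143/190 ≈ -0.75263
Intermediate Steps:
P(E, c) = c*(-3 + E)
q = -1 (q = (2*(-3 - 5))/16 = (2*(-8))*(1/16) = -16*1/16 = -1)
Z(A) = -1
(-136 - 150)/(Z(-10) + 381) = (-136 - 150)/(-1 + 381) = -286/380 = -286*1/380 = -143/190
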